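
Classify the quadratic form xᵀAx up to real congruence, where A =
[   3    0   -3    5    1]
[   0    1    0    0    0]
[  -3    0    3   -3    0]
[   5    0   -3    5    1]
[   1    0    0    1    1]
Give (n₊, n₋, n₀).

Answer: (4, 1, 0)

Derivation:
step 0: pivot 3 → sign +
step 1: pivot 1 → sign +
step 2: pivot -10/3 → sign −
step 3: pivot 6/5 → sign +
step 4: pivot 1/2 → sign +
signature = (4, 1, 0)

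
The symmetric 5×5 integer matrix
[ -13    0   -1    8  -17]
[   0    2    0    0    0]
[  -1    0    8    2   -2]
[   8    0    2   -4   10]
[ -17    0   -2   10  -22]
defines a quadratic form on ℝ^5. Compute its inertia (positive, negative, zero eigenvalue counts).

Answer: (3, 1, 1)

Derivation:
step 0: pivot -13 → sign −
step 1: pivot 2 → sign +
step 2: pivot 105/13 → sign +
step 3: pivot 24/35 → sign +
step 4: row/col 4 already zero → sign 0
signature = (3, 1, 1)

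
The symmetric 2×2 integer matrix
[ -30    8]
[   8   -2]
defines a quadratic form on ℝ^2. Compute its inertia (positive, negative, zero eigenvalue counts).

Answer: (1, 1, 0)

Derivation:
step 0: pivot -30 → sign −
step 1: pivot 2/15 → sign +
signature = (1, 1, 0)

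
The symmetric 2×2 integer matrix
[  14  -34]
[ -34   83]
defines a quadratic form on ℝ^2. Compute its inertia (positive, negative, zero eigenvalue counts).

Answer: (2, 0, 0)

Derivation:
step 0: pivot 14 → sign +
step 1: pivot 3/7 → sign +
signature = (2, 0, 0)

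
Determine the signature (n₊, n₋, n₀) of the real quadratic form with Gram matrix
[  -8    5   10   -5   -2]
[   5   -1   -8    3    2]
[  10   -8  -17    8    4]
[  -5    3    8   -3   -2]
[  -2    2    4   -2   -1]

Answer: (2, 3, 0)

Derivation:
step 0: pivot -8 → sign −
step 1: pivot 17/8 → sign +
step 2: pivot -101/17 → sign −
step 3: pivot 58/101 → sign +
step 4: pivot -1/29 → sign −
signature = (2, 3, 0)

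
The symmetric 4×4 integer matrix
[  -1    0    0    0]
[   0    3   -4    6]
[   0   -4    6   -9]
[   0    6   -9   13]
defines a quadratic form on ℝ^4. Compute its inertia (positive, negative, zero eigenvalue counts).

Answer: (2, 2, 0)

Derivation:
step 0: pivot -1 → sign −
step 1: pivot 3 → sign +
step 2: pivot 2/3 → sign +
step 3: pivot -1/2 → sign −
signature = (2, 2, 0)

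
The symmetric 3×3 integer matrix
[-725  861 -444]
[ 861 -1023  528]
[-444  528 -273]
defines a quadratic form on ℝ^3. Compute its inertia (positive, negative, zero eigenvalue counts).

step 0: pivot -725 → sign −
step 1: pivot -354/725 → sign −
step 2: pivot -3/59 → sign −
signature = (0, 3, 0)

Answer: (0, 3, 0)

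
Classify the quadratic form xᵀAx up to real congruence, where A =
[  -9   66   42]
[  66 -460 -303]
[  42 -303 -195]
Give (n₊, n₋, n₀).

Answer: (1, 2, 0)

Derivation:
step 0: pivot -9 → sign −
step 1: pivot 24 → sign +
step 2: pivot -1/24 → sign −
signature = (1, 2, 0)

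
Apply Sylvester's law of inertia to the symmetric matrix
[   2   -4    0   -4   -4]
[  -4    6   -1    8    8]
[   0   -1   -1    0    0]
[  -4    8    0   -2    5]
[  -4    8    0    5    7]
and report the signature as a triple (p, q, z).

step 0: pivot 2 → sign +
step 1: pivot -2 → sign −
step 2: pivot -1/2 → sign −
step 3: pivot -10 → sign −
step 4: pivot -1/10 → sign −
signature = (1, 4, 0)

Answer: (1, 4, 0)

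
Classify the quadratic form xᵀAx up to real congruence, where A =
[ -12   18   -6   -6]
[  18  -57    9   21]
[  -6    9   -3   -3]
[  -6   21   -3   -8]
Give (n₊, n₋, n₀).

step 0: pivot -12 → sign −
step 1: pivot -30 → sign −
step 2: pivot -1/5 → sign −
step 3: row/col 3 already zero → sign 0
signature = (0, 3, 1)

Answer: (0, 3, 1)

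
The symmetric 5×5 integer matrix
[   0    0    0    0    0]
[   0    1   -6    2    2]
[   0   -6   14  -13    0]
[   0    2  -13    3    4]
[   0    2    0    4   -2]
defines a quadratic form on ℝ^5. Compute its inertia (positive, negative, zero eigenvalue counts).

step 0: pivot 1 → sign +
step 1: pivot -22 → sign −
step 2: pivot -21/22 → sign −
step 3: pivot 6/7 → sign +
step 4: row/col 4 already zero → sign 0
signature = (2, 2, 1)

Answer: (2, 2, 1)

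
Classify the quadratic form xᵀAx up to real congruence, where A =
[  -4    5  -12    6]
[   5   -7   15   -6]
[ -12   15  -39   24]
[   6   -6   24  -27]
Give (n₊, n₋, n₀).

step 0: pivot -4 → sign −
step 1: pivot -3/4 → sign −
step 2: pivot -3 → sign −
step 3: pivot -3 → sign −
signature = (0, 4, 0)

Answer: (0, 4, 0)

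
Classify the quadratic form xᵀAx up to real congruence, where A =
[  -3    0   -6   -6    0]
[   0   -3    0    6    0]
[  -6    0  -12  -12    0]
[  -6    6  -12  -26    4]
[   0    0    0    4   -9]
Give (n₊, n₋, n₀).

Answer: (0, 4, 1)

Derivation:
step 0: pivot -3 → sign −
step 1: pivot -3 → sign −
step 2: pivot -2 → sign −
step 3: pivot -1 → sign −
step 4: row/col 4 already zero → sign 0
signature = (0, 4, 1)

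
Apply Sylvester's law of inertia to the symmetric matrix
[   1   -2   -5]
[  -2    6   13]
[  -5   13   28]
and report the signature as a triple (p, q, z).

Answer: (2, 1, 0)

Derivation:
step 0: pivot 1 → sign +
step 1: pivot 2 → sign +
step 2: pivot -3/2 → sign −
signature = (2, 1, 0)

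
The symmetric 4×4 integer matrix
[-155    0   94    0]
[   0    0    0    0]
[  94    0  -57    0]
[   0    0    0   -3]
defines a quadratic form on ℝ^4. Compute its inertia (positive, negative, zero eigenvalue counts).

Answer: (1, 2, 1)

Derivation:
step 0: pivot -155 → sign −
step 1: pivot 1/155 → sign +
step 2: pivot -3 → sign −
step 3: row/col 3 already zero → sign 0
signature = (1, 2, 1)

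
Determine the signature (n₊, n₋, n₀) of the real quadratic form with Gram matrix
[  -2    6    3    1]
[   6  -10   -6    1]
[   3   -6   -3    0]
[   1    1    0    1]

step 0: pivot -2 → sign −
step 1: pivot 8 → sign +
step 2: pivot 3/8 → sign +
step 3: pivot -1/2 → sign −
signature = (2, 2, 0)

Answer: (2, 2, 0)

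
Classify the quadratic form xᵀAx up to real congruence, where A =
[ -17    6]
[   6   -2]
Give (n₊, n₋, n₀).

step 0: pivot -17 → sign −
step 1: pivot 2/17 → sign +
signature = (1, 1, 0)

Answer: (1, 1, 0)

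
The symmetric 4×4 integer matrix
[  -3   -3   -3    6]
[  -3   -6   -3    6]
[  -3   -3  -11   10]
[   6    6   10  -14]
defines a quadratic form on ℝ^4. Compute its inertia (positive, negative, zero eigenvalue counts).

step 0: pivot -3 → sign −
step 1: pivot -3 → sign −
step 2: pivot -8 → sign −
step 3: row/col 3 already zero → sign 0
signature = (0, 3, 1)

Answer: (0, 3, 1)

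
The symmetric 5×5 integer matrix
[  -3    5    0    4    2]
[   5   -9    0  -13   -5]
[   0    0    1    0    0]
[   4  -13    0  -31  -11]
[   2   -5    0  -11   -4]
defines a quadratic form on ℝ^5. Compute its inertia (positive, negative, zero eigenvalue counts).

step 0: pivot -3 → sign −
step 1: pivot -2/3 → sign −
step 2: pivot 1 → sign +
step 3: pivot 69/2 → sign +
step 4: pivot -3/23 → sign −
signature = (2, 3, 0)

Answer: (2, 3, 0)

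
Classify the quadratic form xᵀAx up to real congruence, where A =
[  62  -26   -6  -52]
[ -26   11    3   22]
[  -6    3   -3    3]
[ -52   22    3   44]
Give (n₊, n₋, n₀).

step 0: pivot 62 → sign +
step 1: pivot 3/31 → sign +
step 2: pivot -6 → sign −
step 3: pivot 3/2 → sign +
signature = (3, 1, 0)

Answer: (3, 1, 0)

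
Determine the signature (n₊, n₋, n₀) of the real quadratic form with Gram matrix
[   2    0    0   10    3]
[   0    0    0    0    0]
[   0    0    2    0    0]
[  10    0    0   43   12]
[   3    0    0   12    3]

step 0: pivot 2 → sign +
step 1: pivot 2 → sign +
step 2: pivot -7 → sign −
step 3: pivot -3/14 → sign −
step 4: row/col 4 already zero → sign 0
signature = (2, 2, 1)

Answer: (2, 2, 1)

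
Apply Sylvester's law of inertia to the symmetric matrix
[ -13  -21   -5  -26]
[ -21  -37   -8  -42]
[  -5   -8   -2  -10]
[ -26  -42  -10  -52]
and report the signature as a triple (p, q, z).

Answer: (0, 3, 1)

Derivation:
step 0: pivot -13 → sign −
step 1: pivot -40/13 → sign −
step 2: pivot -3/40 → sign −
step 3: row/col 3 already zero → sign 0
signature = (0, 3, 1)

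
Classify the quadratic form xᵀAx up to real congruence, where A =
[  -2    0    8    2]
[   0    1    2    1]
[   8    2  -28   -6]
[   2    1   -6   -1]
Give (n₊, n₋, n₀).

Answer: (1, 1, 2)

Derivation:
step 0: pivot -2 → sign −
step 1: pivot 1 → sign +
step 2: row/col 2 already zero → sign 0
step 3: row/col 3 already zero → sign 0
signature = (1, 1, 2)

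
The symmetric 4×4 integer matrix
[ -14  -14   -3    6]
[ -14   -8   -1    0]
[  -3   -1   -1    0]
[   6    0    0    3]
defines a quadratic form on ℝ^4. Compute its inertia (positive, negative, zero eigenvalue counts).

step 0: pivot -14 → sign −
step 1: pivot 6 → sign +
step 2: pivot -43/42 → sign −
step 3: pivot 3/43 → sign +
signature = (2, 2, 0)

Answer: (2, 2, 0)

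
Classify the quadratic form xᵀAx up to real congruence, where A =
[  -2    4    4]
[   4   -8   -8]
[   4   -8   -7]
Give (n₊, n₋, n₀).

Answer: (1, 1, 1)

Derivation:
step 0: pivot -2 → sign −
step 1: pivot 1 → sign +
step 2: row/col 2 already zero → sign 0
signature = (1, 1, 1)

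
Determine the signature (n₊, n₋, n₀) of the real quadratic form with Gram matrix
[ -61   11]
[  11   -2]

Answer: (0, 2, 0)

Derivation:
step 0: pivot -61 → sign −
step 1: pivot -1/61 → sign −
signature = (0, 2, 0)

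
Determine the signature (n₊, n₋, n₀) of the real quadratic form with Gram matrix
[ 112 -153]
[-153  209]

Answer: (1, 1, 0)

Derivation:
step 0: pivot 112 → sign +
step 1: pivot -1/112 → sign −
signature = (1, 1, 0)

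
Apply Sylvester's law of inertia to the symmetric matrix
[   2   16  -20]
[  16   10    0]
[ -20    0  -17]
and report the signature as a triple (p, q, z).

step 0: pivot 2 → sign +
step 1: pivot -118 → sign −
step 2: pivot -3/59 → sign −
signature = (1, 2, 0)

Answer: (1, 2, 0)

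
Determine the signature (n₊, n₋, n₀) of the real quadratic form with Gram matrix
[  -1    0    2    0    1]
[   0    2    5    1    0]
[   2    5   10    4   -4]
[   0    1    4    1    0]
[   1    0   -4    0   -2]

Answer: (3, 2, 0)

Derivation:
step 0: pivot -1 → sign −
step 1: pivot 2 → sign +
step 2: pivot 3/2 → sign +
step 3: pivot -1 → sign −
step 4: pivot 1/3 → sign +
signature = (3, 2, 0)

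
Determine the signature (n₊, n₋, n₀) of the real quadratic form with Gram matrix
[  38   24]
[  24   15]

Answer: (1, 1, 0)

Derivation:
step 0: pivot 38 → sign +
step 1: pivot -3/19 → sign −
signature = (1, 1, 0)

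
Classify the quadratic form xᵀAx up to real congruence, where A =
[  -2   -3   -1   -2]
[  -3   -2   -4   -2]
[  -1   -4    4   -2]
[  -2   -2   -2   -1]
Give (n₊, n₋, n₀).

step 0: pivot -2 → sign −
step 1: pivot 5/2 → sign +
step 2: pivot 2 → sign +
step 3: pivot 3/5 → sign +
signature = (3, 1, 0)

Answer: (3, 1, 0)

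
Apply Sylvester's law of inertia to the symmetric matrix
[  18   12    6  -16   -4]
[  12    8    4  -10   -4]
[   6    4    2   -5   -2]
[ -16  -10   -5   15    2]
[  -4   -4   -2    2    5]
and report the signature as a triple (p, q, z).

step 0: pivot 18 → sign +
step 1: pivot 7/9 → sign +
step 2: pivot -1/7 → sign −
step 3: pivot 1 → sign +
step 4: row/col 4 already zero → sign 0
signature = (3, 1, 1)

Answer: (3, 1, 1)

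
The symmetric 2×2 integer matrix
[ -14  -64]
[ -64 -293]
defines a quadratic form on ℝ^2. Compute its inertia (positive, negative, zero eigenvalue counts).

step 0: pivot -14 → sign −
step 1: pivot -3/7 → sign −
signature = (0, 2, 0)

Answer: (0, 2, 0)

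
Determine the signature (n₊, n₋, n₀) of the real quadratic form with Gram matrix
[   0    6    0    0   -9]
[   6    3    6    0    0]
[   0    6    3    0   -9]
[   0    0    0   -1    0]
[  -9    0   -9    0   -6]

Answer: (3, 2, 0)

Derivation:
step 0: pivot 3 → sign +
step 1: pivot -12 → sign −
step 2: pivot 3 → sign +
step 3: pivot -1 → sign −
step 4: pivot 3/4 → sign +
signature = (3, 2, 0)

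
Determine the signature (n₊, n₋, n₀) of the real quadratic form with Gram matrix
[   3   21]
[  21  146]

Answer: (1, 1, 0)

Derivation:
step 0: pivot 3 → sign +
step 1: pivot -1 → sign −
signature = (1, 1, 0)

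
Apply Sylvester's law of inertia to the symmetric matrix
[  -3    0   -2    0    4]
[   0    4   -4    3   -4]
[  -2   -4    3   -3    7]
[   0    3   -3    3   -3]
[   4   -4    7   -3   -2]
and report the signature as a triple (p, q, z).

Answer: (3, 2, 0)

Derivation:
step 0: pivot -3 → sign −
step 1: pivot 4 → sign +
step 2: pivot 1/3 → sign +
step 3: pivot 3/4 → sign +
step 4: pivot -1 → sign −
signature = (3, 2, 0)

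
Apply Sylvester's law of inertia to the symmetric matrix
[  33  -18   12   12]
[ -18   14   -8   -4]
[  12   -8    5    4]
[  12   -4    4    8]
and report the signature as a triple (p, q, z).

step 0: pivot 33 → sign +
step 1: pivot 46/11 → sign +
step 2: pivot 3/23 → sign +
step 3: row/col 3 already zero → sign 0
signature = (3, 0, 1)

Answer: (3, 0, 1)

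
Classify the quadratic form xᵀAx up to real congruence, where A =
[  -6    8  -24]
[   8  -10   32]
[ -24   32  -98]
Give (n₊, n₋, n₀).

step 0: pivot -6 → sign −
step 1: pivot 2/3 → sign +
step 2: pivot -2 → sign −
signature = (1, 2, 0)

Answer: (1, 2, 0)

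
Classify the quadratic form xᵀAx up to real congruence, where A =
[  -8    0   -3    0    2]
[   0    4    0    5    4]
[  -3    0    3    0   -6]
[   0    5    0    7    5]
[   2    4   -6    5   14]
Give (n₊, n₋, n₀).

step 0: pivot -8 → sign −
step 1: pivot 4 → sign +
step 2: pivot 33/8 → sign +
step 3: pivot 3/4 → sign +
step 4: pivot -6/11 → sign −
signature = (3, 2, 0)

Answer: (3, 2, 0)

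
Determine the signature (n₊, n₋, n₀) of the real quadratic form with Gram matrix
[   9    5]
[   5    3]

step 0: pivot 9 → sign +
step 1: pivot 2/9 → sign +
signature = (2, 0, 0)

Answer: (2, 0, 0)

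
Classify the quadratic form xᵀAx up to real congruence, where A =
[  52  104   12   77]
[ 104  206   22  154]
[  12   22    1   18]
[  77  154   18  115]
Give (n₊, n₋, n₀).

step 0: pivot 52 → sign +
step 1: pivot -2 → sign −
step 2: pivot 3/13 → sign +
step 3: pivot 3/4 → sign +
signature = (3, 1, 0)

Answer: (3, 1, 0)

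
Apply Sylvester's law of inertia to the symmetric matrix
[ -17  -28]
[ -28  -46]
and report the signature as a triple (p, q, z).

Answer: (1, 1, 0)

Derivation:
step 0: pivot -17 → sign −
step 1: pivot 2/17 → sign +
signature = (1, 1, 0)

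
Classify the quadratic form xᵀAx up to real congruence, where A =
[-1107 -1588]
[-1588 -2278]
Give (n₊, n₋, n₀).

step 0: pivot -1107 → sign −
step 1: pivot -2/1107 → sign −
signature = (0, 2, 0)

Answer: (0, 2, 0)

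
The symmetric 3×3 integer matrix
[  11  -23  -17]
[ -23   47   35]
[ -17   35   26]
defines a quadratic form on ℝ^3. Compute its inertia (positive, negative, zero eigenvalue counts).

Answer: (1, 1, 1)

Derivation:
step 0: pivot 11 → sign +
step 1: pivot -12/11 → sign −
step 2: row/col 2 already zero → sign 0
signature = (1, 1, 1)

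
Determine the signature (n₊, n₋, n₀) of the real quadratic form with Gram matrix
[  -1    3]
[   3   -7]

Answer: (1, 1, 0)

Derivation:
step 0: pivot -1 → sign −
step 1: pivot 2 → sign +
signature = (1, 1, 0)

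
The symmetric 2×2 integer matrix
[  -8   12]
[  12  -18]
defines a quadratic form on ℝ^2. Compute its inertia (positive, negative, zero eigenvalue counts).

Answer: (0, 1, 1)

Derivation:
step 0: pivot -8 → sign −
step 1: row/col 1 already zero → sign 0
signature = (0, 1, 1)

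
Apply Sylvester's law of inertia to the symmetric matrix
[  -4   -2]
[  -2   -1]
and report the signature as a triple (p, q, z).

Answer: (0, 1, 1)

Derivation:
step 0: pivot -4 → sign −
step 1: row/col 1 already zero → sign 0
signature = (0, 1, 1)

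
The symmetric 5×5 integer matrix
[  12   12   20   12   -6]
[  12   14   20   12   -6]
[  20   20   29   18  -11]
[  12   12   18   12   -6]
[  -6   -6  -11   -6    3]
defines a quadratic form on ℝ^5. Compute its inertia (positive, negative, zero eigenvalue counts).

Answer: (3, 1, 1)

Derivation:
step 0: pivot 12 → sign +
step 1: pivot 2 → sign +
step 2: pivot -13/3 → sign −
step 3: pivot 12/13 → sign +
step 4: row/col 4 already zero → sign 0
signature = (3, 1, 1)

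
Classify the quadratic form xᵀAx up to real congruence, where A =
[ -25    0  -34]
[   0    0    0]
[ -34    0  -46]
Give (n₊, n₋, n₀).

Answer: (1, 1, 1)

Derivation:
step 0: pivot -25 → sign −
step 1: pivot 6/25 → sign +
step 2: row/col 2 already zero → sign 0
signature = (1, 1, 1)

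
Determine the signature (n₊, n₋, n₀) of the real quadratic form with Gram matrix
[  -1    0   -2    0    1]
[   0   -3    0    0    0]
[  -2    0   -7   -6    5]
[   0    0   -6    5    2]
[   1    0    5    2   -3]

Answer: (2, 3, 0)

Derivation:
step 0: pivot -1 → sign −
step 1: pivot -3 → sign −
step 2: pivot -3 → sign −
step 3: pivot 17 → sign +
step 4: pivot 1/17 → sign +
signature = (2, 3, 0)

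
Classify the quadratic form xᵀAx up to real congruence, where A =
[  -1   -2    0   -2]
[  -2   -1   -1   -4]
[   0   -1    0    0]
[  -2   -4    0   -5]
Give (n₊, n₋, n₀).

Answer: (1, 3, 0)

Derivation:
step 0: pivot -1 → sign −
step 1: pivot 3 → sign +
step 2: pivot -1/3 → sign −
step 3: pivot -1 → sign −
signature = (1, 3, 0)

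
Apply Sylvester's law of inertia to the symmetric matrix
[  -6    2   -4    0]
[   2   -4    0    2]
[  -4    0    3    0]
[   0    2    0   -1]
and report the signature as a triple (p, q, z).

step 0: pivot -6 → sign −
step 1: pivot -10/3 → sign −
step 2: pivot 31/5 → sign +
step 3: pivot 3/31 → sign +
signature = (2, 2, 0)

Answer: (2, 2, 0)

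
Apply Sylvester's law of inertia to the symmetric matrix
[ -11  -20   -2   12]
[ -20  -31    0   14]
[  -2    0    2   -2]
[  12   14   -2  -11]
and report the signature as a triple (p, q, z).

step 0: pivot -11 → sign −
step 1: pivot 59/11 → sign +
step 2: pivot -6/59 → sign −
step 3: pivot 3 → sign +
signature = (2, 2, 0)

Answer: (2, 2, 0)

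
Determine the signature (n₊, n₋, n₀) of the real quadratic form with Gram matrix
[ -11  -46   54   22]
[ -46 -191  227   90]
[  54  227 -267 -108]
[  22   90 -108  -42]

Answer: (2, 2, 0)

Derivation:
step 0: pivot -11 → sign −
step 1: pivot 15/11 → sign +
step 2: pivot -44/15 → sign −
step 3: pivot 1/11 → sign +
signature = (2, 2, 0)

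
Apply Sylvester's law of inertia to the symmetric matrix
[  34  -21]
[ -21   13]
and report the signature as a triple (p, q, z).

Answer: (2, 0, 0)

Derivation:
step 0: pivot 34 → sign +
step 1: pivot 1/34 → sign +
signature = (2, 0, 0)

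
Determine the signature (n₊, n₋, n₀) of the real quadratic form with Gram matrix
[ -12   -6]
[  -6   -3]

Answer: (0, 1, 1)

Derivation:
step 0: pivot -12 → sign −
step 1: row/col 1 already zero → sign 0
signature = (0, 1, 1)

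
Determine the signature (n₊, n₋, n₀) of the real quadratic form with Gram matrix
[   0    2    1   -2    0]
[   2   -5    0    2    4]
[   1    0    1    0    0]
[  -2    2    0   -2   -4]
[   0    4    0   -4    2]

step 0: pivot -5 → sign −
step 1: pivot 4/5 → sign +
step 2: pivot -1/4 → sign −
step 3: pivot 6 → sign +
step 4: pivot -6 → sign −
signature = (2, 3, 0)

Answer: (2, 3, 0)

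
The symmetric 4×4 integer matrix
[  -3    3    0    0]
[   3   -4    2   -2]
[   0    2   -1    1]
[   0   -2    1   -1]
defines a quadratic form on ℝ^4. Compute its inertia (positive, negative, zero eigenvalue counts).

step 0: pivot -3 → sign −
step 1: pivot -1 → sign −
step 2: pivot 3 → sign +
step 3: row/col 3 already zero → sign 0
signature = (1, 2, 1)

Answer: (1, 2, 1)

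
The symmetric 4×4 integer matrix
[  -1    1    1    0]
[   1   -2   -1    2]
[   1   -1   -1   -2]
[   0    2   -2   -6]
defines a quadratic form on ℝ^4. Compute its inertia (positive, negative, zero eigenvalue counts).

Answer: (1, 3, 0)

Derivation:
step 0: pivot -1 → sign −
step 1: pivot -1 → sign −
step 2: pivot -2 → sign −
step 3: pivot 2 → sign +
signature = (1, 3, 0)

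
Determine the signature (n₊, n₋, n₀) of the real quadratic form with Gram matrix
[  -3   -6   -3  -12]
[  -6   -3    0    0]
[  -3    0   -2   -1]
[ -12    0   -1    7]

step 0: pivot -3 → sign −
step 1: pivot 9 → sign +
step 2: pivot -3 → sign −
step 3: pivot -2/3 → sign −
signature = (1, 3, 0)

Answer: (1, 3, 0)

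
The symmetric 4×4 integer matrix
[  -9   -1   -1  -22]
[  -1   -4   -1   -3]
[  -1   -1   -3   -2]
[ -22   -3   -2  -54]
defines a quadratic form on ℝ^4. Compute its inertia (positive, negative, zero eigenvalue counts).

Answer: (0, 4, 0)

Derivation:
step 0: pivot -9 → sign −
step 1: pivot -35/9 → sign −
step 2: pivot -94/35 → sign −
step 3: pivot -1/47 → sign −
signature = (0, 4, 0)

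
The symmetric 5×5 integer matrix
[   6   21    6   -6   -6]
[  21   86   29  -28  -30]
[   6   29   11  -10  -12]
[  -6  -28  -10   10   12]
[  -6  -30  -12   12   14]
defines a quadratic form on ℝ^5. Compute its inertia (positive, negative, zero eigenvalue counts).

step 0: pivot 6 → sign +
step 1: pivot 25/2 → sign +
step 2: pivot -3/25 → sign −
step 3: pivot 2 → sign +
step 4: pivot 2 → sign +
signature = (4, 1, 0)

Answer: (4, 1, 0)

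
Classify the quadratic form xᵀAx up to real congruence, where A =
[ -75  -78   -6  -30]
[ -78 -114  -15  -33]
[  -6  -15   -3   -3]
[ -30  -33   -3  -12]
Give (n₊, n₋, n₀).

Answer: (1, 3, 0)

Derivation:
step 0: pivot -75 → sign −
step 1: pivot -822/25 → sign −
step 2: pivot -51/274 → sign −
step 3: pivot 3/17 → sign +
signature = (1, 3, 0)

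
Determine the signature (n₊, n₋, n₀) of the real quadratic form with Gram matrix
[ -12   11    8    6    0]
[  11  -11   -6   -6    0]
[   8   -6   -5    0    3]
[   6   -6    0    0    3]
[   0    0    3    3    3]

step 0: pivot -12 → sign −
step 1: pivot -11/12 → sign −
step 2: pivot 25/11 → sign +
step 3: pivot -36/25 → sign −
step 4: pivot 1/4 → sign +
signature = (2, 3, 0)

Answer: (2, 3, 0)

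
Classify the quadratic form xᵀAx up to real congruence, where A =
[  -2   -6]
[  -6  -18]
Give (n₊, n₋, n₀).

step 0: pivot -2 → sign −
step 1: row/col 1 already zero → sign 0
signature = (0, 1, 1)

Answer: (0, 1, 1)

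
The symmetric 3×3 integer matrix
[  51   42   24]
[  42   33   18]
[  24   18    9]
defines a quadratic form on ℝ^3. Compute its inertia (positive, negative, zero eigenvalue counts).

step 0: pivot 51 → sign +
step 1: pivot -27/17 → sign −
step 2: pivot -1/3 → sign −
signature = (1, 2, 0)

Answer: (1, 2, 0)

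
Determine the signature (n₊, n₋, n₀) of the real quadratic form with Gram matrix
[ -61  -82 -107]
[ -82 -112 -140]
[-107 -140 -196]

Answer: (0, 2, 1)

Derivation:
step 0: pivot -61 → sign −
step 1: pivot -108/61 → sign −
step 2: row/col 2 already zero → sign 0
signature = (0, 2, 1)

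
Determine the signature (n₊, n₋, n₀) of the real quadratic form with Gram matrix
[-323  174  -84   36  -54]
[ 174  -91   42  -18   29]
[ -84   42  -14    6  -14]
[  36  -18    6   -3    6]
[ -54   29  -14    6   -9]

Answer: (3, 2, 0)

Derivation:
step 0: pivot -323 → sign −
step 1: pivot 883/323 → sign +
step 2: pivot 3514/883 → sign +
step 3: pivot -3/7 → sign −
step 4: pivot 6/251 → sign +
signature = (3, 2, 0)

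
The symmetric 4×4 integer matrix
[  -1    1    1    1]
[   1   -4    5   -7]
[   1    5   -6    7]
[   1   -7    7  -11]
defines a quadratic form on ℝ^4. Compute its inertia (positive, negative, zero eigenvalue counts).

step 0: pivot -1 → sign −
step 1: pivot -3 → sign −
step 2: pivot 7 → sign +
step 3: pivot -2/7 → sign −
signature = (1, 3, 0)

Answer: (1, 3, 0)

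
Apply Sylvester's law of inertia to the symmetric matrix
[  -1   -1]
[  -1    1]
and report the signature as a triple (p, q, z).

Answer: (1, 1, 0)

Derivation:
step 0: pivot -1 → sign −
step 1: pivot 2 → sign +
signature = (1, 1, 0)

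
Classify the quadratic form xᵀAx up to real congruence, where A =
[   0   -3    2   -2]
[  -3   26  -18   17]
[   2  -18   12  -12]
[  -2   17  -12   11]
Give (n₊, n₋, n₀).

step 0: pivot 26 → sign +
step 1: pivot -9/26 → sign −
step 2: pivot -4/9 → sign −
step 3: row/col 3 already zero → sign 0
signature = (1, 2, 1)

Answer: (1, 2, 1)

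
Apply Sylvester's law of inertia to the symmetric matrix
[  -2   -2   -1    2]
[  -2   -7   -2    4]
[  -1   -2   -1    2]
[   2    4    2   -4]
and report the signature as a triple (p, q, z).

Answer: (0, 3, 1)

Derivation:
step 0: pivot -2 → sign −
step 1: pivot -5 → sign −
step 2: pivot -3/10 → sign −
step 3: row/col 3 already zero → sign 0
signature = (0, 3, 1)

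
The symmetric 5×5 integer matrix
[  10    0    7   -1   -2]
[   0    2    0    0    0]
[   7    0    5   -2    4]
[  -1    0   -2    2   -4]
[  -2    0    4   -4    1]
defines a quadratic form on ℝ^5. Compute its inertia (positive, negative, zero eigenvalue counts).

Answer: (3, 2, 0)

Derivation:
step 0: pivot 10 → sign +
step 1: pivot 2 → sign +
step 2: pivot 1/10 → sign +
step 3: pivot -15 → sign −
step 4: pivot -3/5 → sign −
signature = (3, 2, 0)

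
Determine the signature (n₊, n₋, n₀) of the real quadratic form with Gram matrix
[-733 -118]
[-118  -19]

Answer: (0, 2, 0)

Derivation:
step 0: pivot -733 → sign −
step 1: pivot -3/733 → sign −
signature = (0, 2, 0)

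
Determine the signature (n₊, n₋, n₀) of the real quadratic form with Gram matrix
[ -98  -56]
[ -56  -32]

Answer: (0, 1, 1)

Derivation:
step 0: pivot -98 → sign −
step 1: row/col 1 already zero → sign 0
signature = (0, 1, 1)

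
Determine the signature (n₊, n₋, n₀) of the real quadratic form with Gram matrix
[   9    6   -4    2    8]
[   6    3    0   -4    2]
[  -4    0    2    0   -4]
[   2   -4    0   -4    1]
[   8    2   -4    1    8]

step 0: pivot 9 → sign +
step 1: pivot -1 → sign −
step 2: pivot 22/3 → sign +
step 3: pivot -8/33 → sign −
step 4: pivot 1/8 → sign +
signature = (3, 2, 0)

Answer: (3, 2, 0)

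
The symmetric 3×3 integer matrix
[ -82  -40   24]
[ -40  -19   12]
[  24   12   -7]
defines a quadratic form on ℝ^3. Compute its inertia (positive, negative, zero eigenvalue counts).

Answer: (1, 2, 0)

Derivation:
step 0: pivot -82 → sign −
step 1: pivot 21/41 → sign +
step 2: pivot -1/7 → sign −
signature = (1, 2, 0)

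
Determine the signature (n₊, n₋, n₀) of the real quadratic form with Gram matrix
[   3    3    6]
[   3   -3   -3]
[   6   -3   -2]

step 0: pivot 3 → sign +
step 1: pivot -6 → sign −
step 2: pivot -1/2 → sign −
signature = (1, 2, 0)

Answer: (1, 2, 0)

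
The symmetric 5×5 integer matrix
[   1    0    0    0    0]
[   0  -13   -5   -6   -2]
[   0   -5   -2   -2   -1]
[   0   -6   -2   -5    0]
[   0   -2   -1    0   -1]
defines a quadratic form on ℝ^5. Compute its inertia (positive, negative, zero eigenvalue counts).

step 0: pivot 1 → sign +
step 1: pivot -13 → sign −
step 2: pivot -1/13 → sign −
step 3: pivot -1 → sign −
step 4: row/col 4 already zero → sign 0
signature = (1, 3, 1)

Answer: (1, 3, 1)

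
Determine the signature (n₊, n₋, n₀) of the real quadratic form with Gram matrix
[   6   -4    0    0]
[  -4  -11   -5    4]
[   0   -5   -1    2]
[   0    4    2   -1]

step 0: pivot 6 → sign +
step 1: pivot -41/3 → sign −
step 2: pivot 34/41 → sign +
step 3: pivot -3/17 → sign −
signature = (2, 2, 0)

Answer: (2, 2, 0)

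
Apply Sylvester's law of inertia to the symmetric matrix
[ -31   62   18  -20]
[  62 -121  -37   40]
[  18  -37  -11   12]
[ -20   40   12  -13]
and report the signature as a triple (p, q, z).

Answer: (2, 2, 0)

Derivation:
step 0: pivot -31 → sign −
step 1: pivot 3 → sign +
step 2: pivot -82/93 → sign −
step 3: pivot 3/41 → sign +
signature = (2, 2, 0)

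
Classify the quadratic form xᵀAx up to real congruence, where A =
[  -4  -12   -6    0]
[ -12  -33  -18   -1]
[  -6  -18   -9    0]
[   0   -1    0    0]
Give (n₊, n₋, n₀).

Answer: (1, 2, 1)

Derivation:
step 0: pivot -4 → sign −
step 1: pivot 3 → sign +
step 2: pivot -1/3 → sign −
step 3: row/col 3 already zero → sign 0
signature = (1, 2, 1)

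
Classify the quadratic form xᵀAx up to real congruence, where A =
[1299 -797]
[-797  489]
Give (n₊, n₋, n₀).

step 0: pivot 1299 → sign +
step 1: pivot 2/1299 → sign +
signature = (2, 0, 0)

Answer: (2, 0, 0)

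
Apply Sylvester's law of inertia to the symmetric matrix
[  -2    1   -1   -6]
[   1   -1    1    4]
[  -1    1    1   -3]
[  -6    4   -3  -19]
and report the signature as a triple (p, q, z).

step 0: pivot -2 → sign −
step 1: pivot -1/2 → sign −
step 2: pivot 2 → sign +
step 3: pivot 1/2 → sign +
signature = (2, 2, 0)

Answer: (2, 2, 0)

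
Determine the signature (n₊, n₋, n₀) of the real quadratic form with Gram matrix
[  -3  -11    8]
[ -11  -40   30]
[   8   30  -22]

Answer: (1, 2, 0)

Derivation:
step 0: pivot -3 → sign −
step 1: pivot 1/3 → sign +
step 2: pivot -2 → sign −
signature = (1, 2, 0)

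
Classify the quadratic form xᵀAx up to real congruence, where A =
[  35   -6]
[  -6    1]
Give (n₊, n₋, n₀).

step 0: pivot 35 → sign +
step 1: pivot -1/35 → sign −
signature = (1, 1, 0)

Answer: (1, 1, 0)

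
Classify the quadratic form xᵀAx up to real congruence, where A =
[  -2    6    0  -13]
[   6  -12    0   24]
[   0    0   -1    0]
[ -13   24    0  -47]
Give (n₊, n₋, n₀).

step 0: pivot -2 → sign −
step 1: pivot 6 → sign +
step 2: pivot -1 → sign −
step 3: row/col 3 already zero → sign 0
signature = (1, 2, 1)

Answer: (1, 2, 1)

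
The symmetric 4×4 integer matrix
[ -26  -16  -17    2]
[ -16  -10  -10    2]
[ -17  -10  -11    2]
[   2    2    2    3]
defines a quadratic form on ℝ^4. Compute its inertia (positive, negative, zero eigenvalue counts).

Answer: (2, 2, 0)

Derivation:
step 0: pivot -26 → sign −
step 1: pivot -2/13 → sign −
step 2: pivot 3/2 → sign +
step 3: pivot 1 → sign +
signature = (2, 2, 0)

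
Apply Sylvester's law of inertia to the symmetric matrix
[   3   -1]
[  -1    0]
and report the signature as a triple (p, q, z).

step 0: pivot 3 → sign +
step 1: pivot -1/3 → sign −
signature = (1, 1, 0)

Answer: (1, 1, 0)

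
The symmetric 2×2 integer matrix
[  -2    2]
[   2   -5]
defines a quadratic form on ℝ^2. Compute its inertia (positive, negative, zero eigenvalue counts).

Answer: (0, 2, 0)

Derivation:
step 0: pivot -2 → sign −
step 1: pivot -3 → sign −
signature = (0, 2, 0)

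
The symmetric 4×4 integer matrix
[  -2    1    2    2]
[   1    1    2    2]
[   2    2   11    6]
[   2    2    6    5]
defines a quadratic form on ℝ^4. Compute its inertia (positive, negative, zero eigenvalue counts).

Answer: (3, 1, 0)

Derivation:
step 0: pivot -2 → sign −
step 1: pivot 3/2 → sign +
step 2: pivot 7 → sign +
step 3: pivot 3/7 → sign +
signature = (3, 1, 0)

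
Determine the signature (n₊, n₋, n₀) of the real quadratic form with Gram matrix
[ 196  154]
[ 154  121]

Answer: (1, 0, 1)

Derivation:
step 0: pivot 196 → sign +
step 1: row/col 1 already zero → sign 0
signature = (1, 0, 1)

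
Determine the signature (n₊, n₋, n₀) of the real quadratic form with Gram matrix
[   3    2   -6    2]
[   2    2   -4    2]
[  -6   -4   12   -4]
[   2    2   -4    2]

step 0: pivot 3 → sign +
step 1: pivot 2/3 → sign +
step 2: row/col 2 already zero → sign 0
step 3: row/col 3 already zero → sign 0
signature = (2, 0, 2)

Answer: (2, 0, 2)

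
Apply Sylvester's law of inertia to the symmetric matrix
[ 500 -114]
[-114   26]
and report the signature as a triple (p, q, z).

Answer: (2, 0, 0)

Derivation:
step 0: pivot 500 → sign +
step 1: pivot 1/125 → sign +
signature = (2, 0, 0)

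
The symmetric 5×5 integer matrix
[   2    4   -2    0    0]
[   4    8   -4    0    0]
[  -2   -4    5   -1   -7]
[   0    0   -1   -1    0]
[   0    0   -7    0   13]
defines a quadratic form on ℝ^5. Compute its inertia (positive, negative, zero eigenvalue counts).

Answer: (3, 1, 1)

Derivation:
step 0: pivot 2 → sign +
step 1: pivot 3 → sign +
step 2: pivot -4/3 → sign −
step 3: pivot 3/4 → sign +
step 4: row/col 4 already zero → sign 0
signature = (3, 1, 1)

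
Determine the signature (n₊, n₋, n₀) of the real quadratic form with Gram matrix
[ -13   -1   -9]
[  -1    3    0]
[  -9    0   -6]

Answer: (2, 1, 0)

Derivation:
step 0: pivot -13 → sign −
step 1: pivot 40/13 → sign +
step 2: pivot 3/40 → sign +
signature = (2, 1, 0)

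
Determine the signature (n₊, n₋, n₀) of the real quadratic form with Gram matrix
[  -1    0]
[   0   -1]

Answer: (0, 2, 0)

Derivation:
step 0: pivot -1 → sign −
step 1: pivot -1 → sign −
signature = (0, 2, 0)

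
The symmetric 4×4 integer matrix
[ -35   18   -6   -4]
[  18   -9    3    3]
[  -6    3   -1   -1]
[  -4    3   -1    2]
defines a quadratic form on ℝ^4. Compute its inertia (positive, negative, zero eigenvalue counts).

step 0: pivot -35 → sign −
step 1: pivot 9/35 → sign +
step 2: pivot -1 → sign −
step 3: row/col 3 already zero → sign 0
signature = (1, 2, 1)

Answer: (1, 2, 1)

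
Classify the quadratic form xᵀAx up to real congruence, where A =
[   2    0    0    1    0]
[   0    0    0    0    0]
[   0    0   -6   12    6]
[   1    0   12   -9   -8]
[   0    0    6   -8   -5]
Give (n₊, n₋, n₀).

step 0: pivot 2 → sign +
step 1: pivot -6 → sign −
step 2: pivot 29/2 → sign +
step 3: pivot -3/29 → sign −
step 4: row/col 4 already zero → sign 0
signature = (2, 2, 1)

Answer: (2, 2, 1)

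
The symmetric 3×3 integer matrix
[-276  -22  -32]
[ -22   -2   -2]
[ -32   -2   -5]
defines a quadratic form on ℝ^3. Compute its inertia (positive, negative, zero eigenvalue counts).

step 0: pivot -276 → sign −
step 1: pivot -17/69 → sign −
step 2: pivot -1/17 → sign −
signature = (0, 3, 0)

Answer: (0, 3, 0)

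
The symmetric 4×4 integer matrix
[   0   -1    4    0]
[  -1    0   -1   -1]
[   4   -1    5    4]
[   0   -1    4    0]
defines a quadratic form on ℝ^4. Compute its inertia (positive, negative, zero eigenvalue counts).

Answer: (1, 2, 1)

Derivation:
step 0: pivot -2 → sign −
step 1: pivot 1/2 → sign +
step 2: pivot -3 → sign −
step 3: row/col 3 already zero → sign 0
signature = (1, 2, 1)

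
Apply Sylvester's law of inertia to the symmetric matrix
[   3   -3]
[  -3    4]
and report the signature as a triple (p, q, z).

Answer: (2, 0, 0)

Derivation:
step 0: pivot 3 → sign +
step 1: pivot 1 → sign +
signature = (2, 0, 0)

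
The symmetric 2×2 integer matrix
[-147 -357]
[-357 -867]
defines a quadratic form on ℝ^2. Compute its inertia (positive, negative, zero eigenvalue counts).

Answer: (0, 1, 1)

Derivation:
step 0: pivot -147 → sign −
step 1: row/col 1 already zero → sign 0
signature = (0, 1, 1)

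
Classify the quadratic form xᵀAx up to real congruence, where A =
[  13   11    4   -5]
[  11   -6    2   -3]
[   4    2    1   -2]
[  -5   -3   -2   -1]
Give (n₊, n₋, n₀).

Answer: (2, 2, 0)

Derivation:
step 0: pivot 13 → sign +
step 1: pivot -199/13 → sign −
step 2: pivot -21/199 → sign −
step 3: pivot 2/7 → sign +
signature = (2, 2, 0)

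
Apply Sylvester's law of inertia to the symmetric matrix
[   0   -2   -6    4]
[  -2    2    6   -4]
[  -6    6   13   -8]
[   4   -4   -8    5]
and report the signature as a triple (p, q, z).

step 0: pivot 2 → sign +
step 1: pivot -2 → sign −
step 2: pivot -5 → sign −
step 3: pivot 1/5 → sign +
signature = (2, 2, 0)

Answer: (2, 2, 0)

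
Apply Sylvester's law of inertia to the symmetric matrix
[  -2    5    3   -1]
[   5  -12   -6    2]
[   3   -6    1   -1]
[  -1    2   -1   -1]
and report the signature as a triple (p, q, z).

Answer: (2, 2, 0)

Derivation:
step 0: pivot -2 → sign −
step 1: pivot 1/2 → sign +
step 2: pivot 1 → sign +
step 3: pivot -2 → sign −
signature = (2, 2, 0)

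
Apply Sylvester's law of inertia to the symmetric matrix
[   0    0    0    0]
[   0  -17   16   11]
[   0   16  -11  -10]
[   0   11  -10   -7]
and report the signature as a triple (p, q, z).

step 0: pivot -17 → sign −
step 1: pivot 69/17 → sign +
step 2: pivot 2/23 → sign +
step 3: row/col 3 already zero → sign 0
signature = (2, 1, 1)

Answer: (2, 1, 1)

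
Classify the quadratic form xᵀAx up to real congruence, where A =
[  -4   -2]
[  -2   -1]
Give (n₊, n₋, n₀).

step 0: pivot -4 → sign −
step 1: row/col 1 already zero → sign 0
signature = (0, 1, 1)

Answer: (0, 1, 1)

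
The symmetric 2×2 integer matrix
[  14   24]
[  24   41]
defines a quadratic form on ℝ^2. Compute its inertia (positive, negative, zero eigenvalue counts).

Answer: (1, 1, 0)

Derivation:
step 0: pivot 14 → sign +
step 1: pivot -1/7 → sign −
signature = (1, 1, 0)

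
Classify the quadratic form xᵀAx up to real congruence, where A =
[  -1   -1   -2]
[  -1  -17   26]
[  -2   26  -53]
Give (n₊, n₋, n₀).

Answer: (0, 2, 1)

Derivation:
step 0: pivot -1 → sign −
step 1: pivot -16 → sign −
step 2: row/col 2 already zero → sign 0
signature = (0, 2, 1)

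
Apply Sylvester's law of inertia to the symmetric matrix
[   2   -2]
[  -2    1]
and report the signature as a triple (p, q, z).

Answer: (1, 1, 0)

Derivation:
step 0: pivot 2 → sign +
step 1: pivot -1 → sign −
signature = (1, 1, 0)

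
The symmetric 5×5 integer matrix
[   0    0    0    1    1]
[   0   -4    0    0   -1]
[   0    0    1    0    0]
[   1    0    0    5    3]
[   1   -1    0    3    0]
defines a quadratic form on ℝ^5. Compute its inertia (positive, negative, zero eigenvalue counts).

Answer: (2, 3, 0)

Derivation:
step 0: pivot -4 → sign −
step 1: pivot 1 → sign +
step 2: pivot 5 → sign +
step 3: pivot -1/5 → sign −
step 4: pivot -3/4 → sign −
signature = (2, 3, 0)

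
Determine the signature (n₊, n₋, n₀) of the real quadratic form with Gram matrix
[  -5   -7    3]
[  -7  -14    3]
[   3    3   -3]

step 0: pivot -5 → sign −
step 1: pivot -21/5 → sign −
step 2: pivot -6/7 → sign −
signature = (0, 3, 0)

Answer: (0, 3, 0)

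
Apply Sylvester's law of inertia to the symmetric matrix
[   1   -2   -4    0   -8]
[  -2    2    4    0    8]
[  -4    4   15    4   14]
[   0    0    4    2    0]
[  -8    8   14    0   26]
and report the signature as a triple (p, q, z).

step 0: pivot 1 → sign +
step 1: pivot -2 → sign −
step 2: pivot 7 → sign +
step 3: pivot -2/7 → sign −
step 4: pivot -2 → sign −
signature = (2, 3, 0)

Answer: (2, 3, 0)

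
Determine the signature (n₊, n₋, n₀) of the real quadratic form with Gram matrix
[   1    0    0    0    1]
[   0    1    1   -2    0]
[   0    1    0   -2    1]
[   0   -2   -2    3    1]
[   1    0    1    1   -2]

Answer: (2, 3, 0)

Derivation:
step 0: pivot 1 → sign +
step 1: pivot 1 → sign +
step 2: pivot -1 → sign −
step 3: pivot -1 → sign −
step 4: pivot -1 → sign −
signature = (2, 3, 0)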